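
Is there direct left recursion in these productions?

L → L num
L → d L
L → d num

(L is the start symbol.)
Yes, L is left-recursive

L → L num: LEFT RECURSIVE (starts with L)
L → d L: starts with d
L → d num: starts with d

The grammar has direct left recursion on: L.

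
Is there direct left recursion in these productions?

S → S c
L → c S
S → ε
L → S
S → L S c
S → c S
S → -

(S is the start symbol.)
S → S c: LEFT RECURSIVE (starts with S)
L → c S: starts with c
S → ε: starts with ε
L → S: starts with S
S → L S c: starts with L
S → c S: starts with c
S → -: starts with '-'

The grammar has direct left recursion on: S.

Answer: Yes, S is left-recursive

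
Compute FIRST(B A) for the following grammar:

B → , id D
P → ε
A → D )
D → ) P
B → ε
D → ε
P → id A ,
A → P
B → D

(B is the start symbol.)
FIRST sets of the non-terminals involved (from the grammar, by fixed-point iteration):
  FIRST(B) = { ')', ',', ε }
  FIRST(A) = { ')', 'id', ε }

To compute FIRST(B A), process the symbols left to right:
Symbol B is a non-terminal. Add FIRST(B) \ {ε} = { ')', ',' }
B is nullable (ε ∈ FIRST(B)), continue to the next symbol.
Symbol A is a non-terminal. Add FIRST(A) \ {ε} = { ')', 'id' }
A is nullable (ε ∈ FIRST(A)), continue to the next symbol.
All symbols are nullable, so ε is in the result.
FIRST(B A) = { ')', ',', 'id', ε }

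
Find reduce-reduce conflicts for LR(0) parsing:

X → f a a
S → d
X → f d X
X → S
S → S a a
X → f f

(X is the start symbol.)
A reduce-reduce conflict occurs when an LR(0) state has two complete items [A → α .] and [B → β .] — both call for a reduction, and with no lookahead the parser cannot choose between them.

Augment with X' → X and build the canonical LR(0) collection (I0 = CLOSURE({[X' → . X]}), then GOTO on every symbol after a dot until no new states appear). It has 12 states:
  I0: { [S → . S a a], [S → . d], [X → . S], [X → . f a a], [X → . f d X], [X → . f f], [X' → . X] }  — shift
  I1: { [S → S . a a], [X → S .] }  — shift, reduce
  I2: { [X' → X .] }  — accept
  I3: { [S → d .] }  — reduce
  I4: { [X → f . a a], [X → f . d X], [X → f . f] }  — shift
  I5: { [X → f a . a] }  — shift
  I6: { [S → . S a a], [S → . d], [X → . S], [X → . f a a], [X → . f d X], [X → . f f], [X → f d . X] }  — shift
  I7: { [X → f f .] }  — reduce
  I8: { [X → f d X .] }  — reduce
  I9: { [X → f a a .] }  — reduce
  I10: { [S → S a . a] }  — shift
  I11: { [S → S a a .] }  — reduce

No state contains more than one complete item.

Answer: No reduce-reduce conflicts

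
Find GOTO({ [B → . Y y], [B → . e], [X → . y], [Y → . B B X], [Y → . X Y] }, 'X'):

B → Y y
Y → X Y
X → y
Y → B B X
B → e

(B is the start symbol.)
{ [B → . Y y], [B → . e], [X → . y], [Y → . B B X], [Y → . X Y], [Y → X . Y] }

GOTO(I, 'X') = CLOSURE({ [A → αX.β] : [A → α.Xβ] ∈ I, X = 'X' })

Items with dot before 'X', with the dot advanced:
  [Y → . X Y] → [Y → X . Y]
Closure of the advanced items:
  [Y → X . Y] has the dot before Y: add [Y → . X Y], [Y → . B B X]
  [Y → . X Y] has the dot before X: add [X → . y]
  [Y → . B B X] has the dot before B: add [B → . Y y], [B → . e]

GOTO = { [B → . Y y], [B → . e], [X → . y], [Y → . B B X], [Y → . X Y], [Y → X . Y] }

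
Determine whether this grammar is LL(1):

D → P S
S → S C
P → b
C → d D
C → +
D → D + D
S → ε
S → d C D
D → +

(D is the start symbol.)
No. Predict set conflict for D: { 'b' }

A grammar is LL(1) if for each non-terminal N with multiple productions, the predict sets of those productions are pairwise disjoint, where PREDICT(N → α) = (FIRST(α) \ {ε}) ∪ (FOLLOW(N) if α ⇒* ε).

Relevant sets:
  FIRST(P) = { 'b' }
  FIRST(D) = { '+', 'b' }
  FIRST(S) = { '+', 'd', ε }
  FIRST(C) = { '+', 'd' }
  FOLLOW(S) = { $, '+', 'b', 'd' }

For D:
  PREDICT(D → P S) = { 'b' }
  PREDICT(D → D '+' D) = { '+', 'b' }
  PREDICT(D → '+') = { '+' }
For S:
  PREDICT(S → S C) = { '+', 'd' }
  PREDICT(S → ε) = { $, '+', 'b', 'd' }
  PREDICT(S → d C D) = { 'd' }
For C:
  PREDICT(C → d D) = { 'd' }
  PREDICT(C → '+') = { '+' }
P has a single production, so nothing to check there.

Conflict found: Predict set conflict for D: { 'b' }
The grammar is NOT LL(1).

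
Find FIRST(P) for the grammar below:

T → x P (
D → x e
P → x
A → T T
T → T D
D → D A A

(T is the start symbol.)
{ 'x' }

From P → x:
  - x is a terminal: add 'x' and stop

Collecting: FIRST(P) = { 'x' }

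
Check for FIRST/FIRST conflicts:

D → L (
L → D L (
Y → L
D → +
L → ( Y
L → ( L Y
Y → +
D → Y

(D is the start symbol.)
Yes. D → L '(' / D → '+' on { '+' }; D → L '(' / D → Y on { '(', '+' }; D → '+' / D → Y on { '+' }; L → D L '(' / L → '(' Y on { '(' }; L → D L '(' / L → '(' L Y on { '(' }; L → '(' Y / L → '(' L Y on { '(' }; Y → L / Y → '+' on { '+' }

A FIRST/FIRST conflict occurs when two productions N → α and N → β for the same non-terminal have FIRST(α) ∩ FIRST(β) ≠ ∅ (with ε ∈ FIRST of a nullable right-hand side, so two nullable alternatives also conflict).

FIRST sets of the non-terminals at (or reachable through a nullable prefix from) the front of some alternative:
  FIRST(L) = { '(', '+' }
  FIRST(Y) = { '(', '+' }
  FIRST(D) = { '(', '+' }

Productions for D:
  D → L (: FIRST = { '(', '+' }
  D → +: FIRST = { '+' }
  D → Y: FIRST = { '(', '+' }
Productions for L:
  L → D L (: FIRST = { '(', '+' }
  L → ( Y: FIRST = { '(' }
  L → ( L Y: FIRST = { '(' }
Productions for Y:
  Y → L: FIRST = { '(', '+' }
  Y → +: FIRST = { '+' }

Conflict for D: D → L ( and D → +
  Overlap: { '+' }
Conflict for D: D → L ( and D → Y
  Overlap: { '(', '+' }
Conflict for D: D → + and D → Y
  Overlap: { '+' }
Conflict for L: L → D L ( and L → ( Y
  Overlap: { '(' }
Conflict for L: L → D L ( and L → ( L Y
  Overlap: { '(' }
Conflict for L: L → ( Y and L → ( L Y
  Overlap: { '(' }
Conflict for Y: Y → L and Y → +
  Overlap: { '+' }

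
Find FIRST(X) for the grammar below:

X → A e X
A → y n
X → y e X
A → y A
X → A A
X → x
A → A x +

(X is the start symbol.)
{ 'x', 'y' }

FIRST sets of the other non-terminals involved (by the same procedure, iterated to a fixed point):
  FIRST(A) = { 'y' }

From X → A e X:
  - A is a non-terminal: add FIRST(A) \ {ε} = { 'y' }
    A is not nullable, so stop
From X → y e X:
  - y is a terminal: add 'y' and stop
From X → A A:
  - A is a non-terminal: add FIRST(A) \ {ε} = { 'y' }
    A is not nullable, so stop
From X → x:
  - x is a terminal: add 'x' and stop

Collecting: FIRST(X) = { 'x', 'y' }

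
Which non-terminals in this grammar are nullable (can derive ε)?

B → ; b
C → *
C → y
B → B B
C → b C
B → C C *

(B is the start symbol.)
A non-terminal is nullable if it can derive ε (the empty string): either it has an ε-production, or it has a production whose right-hand side consists entirely of nullable non-terminals.

There are no ε-productions, so no non-terminal can derive ε.
No non-terminals are nullable.

Answer: None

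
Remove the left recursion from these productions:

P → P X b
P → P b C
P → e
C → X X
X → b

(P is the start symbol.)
P → e P'
P' → X b P'
P' → b C P'
P' → ε
C → X X
X → b

P is directly left-recursive. The standard transformation for
  A → A α₁ | ... | A α_m | β₁ | ... | β_n
is
  A  → β₁ A' | ... | β_n A'
  A' → α₁ A' | ... | α_m A' | ε

P → e becomes P → e P'
P → P X b becomes P' → X b P'
P → P b C becomes P' → b C P'
Add P' → ε

Productions for other non-terminals are unchanged:
  C → X X
  X → b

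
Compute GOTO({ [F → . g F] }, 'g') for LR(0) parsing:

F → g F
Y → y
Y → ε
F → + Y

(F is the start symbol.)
{ [F → . + Y], [F → . g F], [F → g . F] }

GOTO(I, 'g') = CLOSURE({ [A → αX.β] : [A → α.Xβ] ∈ I, X = 'g' })

Items with dot before 'g', with the dot advanced:
  [F → . g F] → [F → g . F]
Closure of the advanced items:
  [F → g . F] has the dot before F: add [F → . g F], [F → . + Y]

GOTO = { [F → . + Y], [F → . g F], [F → g . F] }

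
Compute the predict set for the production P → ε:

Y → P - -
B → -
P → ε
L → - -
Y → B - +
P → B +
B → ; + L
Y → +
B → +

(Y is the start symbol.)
{ '-' }

PREDICT(P → ε) = (FIRST(RHS) \ {ε}) ∪ (FOLLOW(P) if ε ∈ FIRST(RHS), i.e. RHS ⇒* ε)
The right-hand side is ε (FIRST(ε) = { ε }), so the predict set is FOLLOW(P) = { '-' }
PREDICT(P → ε) = { '-' }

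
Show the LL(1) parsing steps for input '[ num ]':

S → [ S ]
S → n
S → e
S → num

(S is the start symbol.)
LL(1) parsing maintains a stack (initially the start symbol over $) and the input. At each step: if the stack top is a terminal, match it against the current input token; if it is a non-terminal N, replace it with the RHS of M[N, lookahead] (the unique production whose predict set contains the lookahead).

Stack is shown with the top on the left.

Stack    Input      Action
--------------------------
S $      [ num ] $  output S → [ S ]
[ S ] $  [ num ] $  match '['
S ] $    num ] $    output S → num
num ] $  num ] $    match 'num'
] $      ] $        match ']'
$        $          accept

The string is accepted.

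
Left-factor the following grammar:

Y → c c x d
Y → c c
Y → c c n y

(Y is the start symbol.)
Left-factoring transforms A → αβ₁ | αβ₂ into A → αA' and A' → β₁ | β₂
(α is the longest common prefix among the alternatives). Repeat until
no nonterminal has two alternatives with a common prefix.

Round 1: Y has alternatives sharing prefix 'c c'. Introduce Y': Y → c c Y'
  Add: Y' → x d
  Add: Y' → ε
  Add: Y' → n y

No remaining common prefixes — done.

Resulting grammar:
Y → c c Y'
Y' → x d
Y' → ε
Y' → n y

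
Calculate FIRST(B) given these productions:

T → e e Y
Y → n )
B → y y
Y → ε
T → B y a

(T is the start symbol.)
{ 'y' }

From B → y y:
  - y is a terminal: add 'y' and stop

Collecting: FIRST(B) = { 'y' }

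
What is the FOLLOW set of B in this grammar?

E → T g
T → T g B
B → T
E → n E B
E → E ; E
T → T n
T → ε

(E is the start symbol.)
In T → T g B: B is at the end, add FOLLOW(T)
In E → n E B: B is at the end, add FOLLOW(E)

The FOLLOW sets referred to above (computed the same way, to a fixed point):
  FOLLOW(T) = { $, ';', 'g', 'n' }
  FOLLOW(E) = { $, ';', 'g', 'n' }

Taking the union: FOLLOW(B) = { $, ';', 'g', 'n' }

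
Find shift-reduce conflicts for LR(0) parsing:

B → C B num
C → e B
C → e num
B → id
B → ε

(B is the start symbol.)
Yes — I0: [B → .] vs [B → . id]; I2: [B → .] vs [B → . id]; I3: [B → .] vs [B → . id]

A shift-reduce conflict occurs when an LR(0) state has both:
  - a complete (reduce) item [A → α .] (dot at the end), and
  - a shift item [B → β . c γ] (dot before a terminal).

Augment with B' → B and build the canonical LR(0) collection (I0 = CLOSURE({[B' → . B]}), then GOTO on every symbol after a dot until no new states appear). It has 9 states:
  I0: { [B → . C B num], [B → . id], [B → .], [B' → . B], [C → . e B], [C → . e num] }  — shift, reduce
  I1: { [B' → B .] }  — accept
  I2: { [B → . C B num], [B → . id], [B → .], [B → C . B num], [C → . e B], [C → . e num] }  — shift, reduce
  I3: { [B → . C B num], [B → . id], [B → .], [C → . e B], [C → . e num], [C → e . B], [C → e . num] }  — shift, reduce
  I4: { [B → id .] }  — reduce
  I5: { [C → e B .] }  — reduce
  I6: { [C → e num .] }  — reduce
  I7: { [B → C B . num] }  — shift
  I8: { [B → C B num .] }  — reduce

I0 contains reduce item [B → .] and shift items [B → . id], [C → . e B], [C → . e num] — shift-reduce conflict.
I2 contains reduce item [B → .] and shift items [B → . id], [C → . e B], [C → . e num] — shift-reduce conflict.
I3 contains reduce item [B → .] and shift items [B → . id], [C → . e B], [C → . e num], [C → e . num] — shift-reduce conflict.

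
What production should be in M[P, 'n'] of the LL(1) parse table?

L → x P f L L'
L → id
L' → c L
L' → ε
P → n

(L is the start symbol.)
P → n

To find M[P, 'n'], we find productions for P where 'n' is in the predict set (PREDICT(N → α) = (FIRST(α) \ {ε}) ∪ (FOLLOW(N) if α ⇒* ε)).

P → n: PREDICT = { 'n' }
  'n' is in predict set, so this production goes in M[P, 'n']

M[P, 'n'] = P → n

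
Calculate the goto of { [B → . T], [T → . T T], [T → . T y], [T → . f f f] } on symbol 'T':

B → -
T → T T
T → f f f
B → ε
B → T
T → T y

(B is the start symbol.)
{ [B → T .], [T → . T T], [T → . T y], [T → . f f f], [T → T . T], [T → T . y] }

GOTO(I, 'T') = CLOSURE({ [A → αX.β] : [A → α.Xβ] ∈ I, X = 'T' })

Items with dot before 'T', with the dot advanced:
  [B → . T] → [B → T .]
  [T → . T T] → [T → T . T]
  [T → . T y] → [T → T . y]
Closure of the advanced items:
  [T → T . T] has the dot before T: add [T → . T T], [T → . f f f], [T → . T y]

GOTO = { [B → T .], [T → . T T], [T → . T y], [T → . f f f], [T → T . T], [T → T . y] }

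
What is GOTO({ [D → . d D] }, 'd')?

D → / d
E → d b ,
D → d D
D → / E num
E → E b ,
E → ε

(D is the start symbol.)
{ [D → . / E num], [D → . / d], [D → . d D], [D → d . D] }

GOTO(I, 'd') = CLOSURE({ [A → αX.β] : [A → α.Xβ] ∈ I, X = 'd' })

Items with dot before 'd', with the dot advanced:
  [D → . d D] → [D → d . D]
Closure of the advanced items:
  [D → d . D] has the dot before D: add [D → . / d], [D → . d D], [D → . / E num]

GOTO = { [D → . / E num], [D → . / d], [D → . d D], [D → d . D] }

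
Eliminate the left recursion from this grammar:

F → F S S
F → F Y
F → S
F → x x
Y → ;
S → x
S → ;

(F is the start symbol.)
F is directly left-recursive. The standard transformation for
  A → A α₁ | ... | A α_m | β₁ | ... | β_n
is
  A  → β₁ A' | ... | β_n A'
  A' → α₁ A' | ... | α_m A' | ε

F → S becomes F → S F'
F → x x becomes F → x x F'
F → F S S becomes F' → S S F'
F → F Y becomes F' → Y F'
Add F' → ε

Productions for other non-terminals are unchanged:
  Y → ;
  S → x
  S → ;

Resulting grammar:
F → S F'
F → x x F'
F' → S S F'
F' → Y F'
F' → ε
Y → ;
S → x
S → ;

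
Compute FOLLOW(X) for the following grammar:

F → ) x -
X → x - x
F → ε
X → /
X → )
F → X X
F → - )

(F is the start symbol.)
To compute FOLLOW(X), find every occurrence of X on a right-hand side N → α X β: add FIRST(β) \ {ε}, and if β is empty or nullable also add FOLLOW(N). Iterate to a fixed point.

In F → X X: X is followed by X, add FIRST(X) \ {ε} = { ')', '/', 'x' }
In F → X X: X is at the end, add FOLLOW(F)

The FOLLOW sets referred to above (computed the same way, to a fixed point):
  FOLLOW(F) = { $ }

Taking the union: FOLLOW(X) = { $, ')', '/', 'x' }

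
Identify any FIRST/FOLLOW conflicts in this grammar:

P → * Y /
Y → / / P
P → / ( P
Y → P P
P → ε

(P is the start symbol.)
Yes. P → '*' Y '/' with FOLLOW(P) on { '*' }; P → '/' '(' P with FOLLOW(P) on { '/' }; Y → '/' '/' P with FOLLOW(Y) on { '/' }

Nullable non-terminals: P, Y.
FIRST sets used below: FIRST(P) = { '*', '/', ε }

P: nullable alternative(s) P → ε; FOLLOW(P) = { $, '*', '/' }
  P → * Y /: FIRST \ {ε} = { '*' } — overlaps FOLLOW(P) on { '*' }: CONFLICT
  P → / ( P: FIRST \ {ε} = { '/' } — overlaps FOLLOW(P) on { '/' }: CONFLICT
  P → ε: FIRST \ {ε} = { } — this is the only nullable alternative, skip

Y: nullable alternative(s) Y → P P; FOLLOW(Y) = { '/' }
  Y → / / P: FIRST \ {ε} = { '/' } — overlaps FOLLOW(Y) on { '/' }: CONFLICT
  Y → P P: FIRST \ {ε} = { '*', '/' } — this is the only nullable alternative, skip

So the grammar has 3 FIRST/FOLLOW conflicts (marked CONFLICT above).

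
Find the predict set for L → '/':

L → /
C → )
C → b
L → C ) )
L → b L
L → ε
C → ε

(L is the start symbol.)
{ '/' }

PREDICT(L → '/') = (FIRST(RHS) \ {ε}) ∪ (FOLLOW(L) if ε ∈ FIRST(RHS), i.e. RHS ⇒* ε)
FIRST('/') = { '/' }
ε ∉ FIRST('/'), so FOLLOW(L) is not added.
PREDICT(L → '/') = { '/' }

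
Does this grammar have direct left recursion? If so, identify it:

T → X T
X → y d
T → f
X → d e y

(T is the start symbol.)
T → X T: starts with X
X → y d: starts with y
T → f: starts with f
X → d e y: starts with d

No direct left recursion found.

Answer: No direct left recursion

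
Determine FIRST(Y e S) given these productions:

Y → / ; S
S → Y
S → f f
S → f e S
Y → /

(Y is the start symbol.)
{ '/' }

FIRST sets of the non-terminals involved (from the grammar, by fixed-point iteration):
  FIRST(Y) = { '/' }

To compute FIRST(Y e S), process the symbols left to right:
Symbol Y is a non-terminal. Add FIRST(Y) \ {ε} = { '/' }
Y is not nullable (ε ∉ FIRST(Y)), so stop here.
FIRST(Y e S) = { '/' }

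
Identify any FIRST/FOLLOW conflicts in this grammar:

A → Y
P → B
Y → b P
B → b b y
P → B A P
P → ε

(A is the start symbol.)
Nullable non-terminals: P.
FIRST sets used below: FIRST(B) = { 'b' }

P: nullable alternative(s) P → ε; FOLLOW(P) = { $, 'b' }
  P → B: FIRST \ {ε} = { 'b' } — overlaps FOLLOW(P) on { 'b' }: CONFLICT
  P → B A P: FIRST \ {ε} = { 'b' } — overlaps FOLLOW(P) on { 'b' }: CONFLICT
  P → ε: FIRST \ {ε} = { } — this is the only nullable alternative, skip

A, B, Y have no nullable alternative, so no FIRST/FOLLOW check is needed there.

So the grammar has 2 FIRST/FOLLOW conflicts (marked CONFLICT above).

Answer: Yes. P → B with FOLLOW(P) on { 'b' }; P → B A P with FOLLOW(P) on { 'b' }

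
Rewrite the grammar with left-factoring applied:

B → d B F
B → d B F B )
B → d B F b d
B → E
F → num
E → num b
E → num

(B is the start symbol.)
B → d B F B'
B' → ε
B' → B )
B' → b d
B → E
F → num
E → num E'
E' → b
E' → ε

Left-factoring transforms A → αβ₁ | αβ₂ into A → αA' and A' → β₁ | β₂
(α is the longest common prefix among the alternatives). Repeat until
no nonterminal has two alternatives with a common prefix.

Round 1: B has alternatives sharing prefix 'd B F'. Introduce B': B → d B F B'
  Add: B' → ε
  Add: B' → B )
  Add: B' → b d

Round 2: E has alternatives sharing prefix 'num'. Introduce E': E → num E'
  Add: E' → b
  Add: E' → ε

No remaining common prefixes — done.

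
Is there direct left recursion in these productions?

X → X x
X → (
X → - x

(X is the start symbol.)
X → X x: LEFT RECURSIVE (starts with X)
X → (: starts with '('
X → - x: starts with '-'

The grammar has direct left recursion on: X.

Answer: Yes, X is left-recursive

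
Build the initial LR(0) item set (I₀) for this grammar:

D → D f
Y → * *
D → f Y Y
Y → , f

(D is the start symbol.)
{ [D → . D f], [D → . f Y Y], [D' → . D] }

First, augment the grammar with D' → D
I₀ = CLOSURE({ [D' → . D] }):
  [D' → . D] has the dot before D: add [D → . D f], [D → . f Y Y]
No further items can be added.

I₀ = { [D → . D f], [D → . f Y Y], [D' → . D] }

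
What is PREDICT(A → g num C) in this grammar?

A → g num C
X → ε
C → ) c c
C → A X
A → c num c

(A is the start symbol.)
PREDICT(A → g num C) = (FIRST(RHS) \ {ε}) ∪ (FOLLOW(A) if ε ∈ FIRST(RHS), i.e. RHS ⇒* ε)
FIRST(g num C) = { 'g' }
ε ∉ FIRST(g num C), so FOLLOW(A) is not added.
PREDICT(A → g num C) = { 'g' }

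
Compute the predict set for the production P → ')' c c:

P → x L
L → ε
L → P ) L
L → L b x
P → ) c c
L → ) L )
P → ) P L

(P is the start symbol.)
PREDICT(P → ')' c c) = (FIRST(RHS) \ {ε}) ∪ (FOLLOW(P) if ε ∈ FIRST(RHS), i.e. RHS ⇒* ε)
FIRST(')' c c) = { ')' }
ε ∉ FIRST(')' c c), so FOLLOW(P) is not added.
PREDICT(P → ')' c c) = { ')' }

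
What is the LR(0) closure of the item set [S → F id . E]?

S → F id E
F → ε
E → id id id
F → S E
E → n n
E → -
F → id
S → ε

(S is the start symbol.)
Start with: [S → F id . E]
  [S → F id . E] has the dot before E: add [E → . id id id], [E → . n n], [E → . -]
No further items can be added.

CLOSURE = { [E → . -], [E → . id id id], [E → . n n], [S → F id . E] }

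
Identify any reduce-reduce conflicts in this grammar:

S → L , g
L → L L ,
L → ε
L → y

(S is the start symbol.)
No reduce-reduce conflicts

A reduce-reduce conflict occurs when an LR(0) state has two complete items [A → α .] and [B → β .] — both call for a reduction, and with no lookahead the parser cannot choose between them.

Augment with S' → S and build the canonical LR(0) collection (I0 = CLOSURE({[S' → . S]}), then GOTO on every symbol after a dot until no new states appear). It has 8 states:
  I0: { [L → . L L ,], [L → . y], [L → .], [S → . L , g], [S' → . S] }  — shift, reduce
  I1: { [L → . L L ,], [L → . y], [L → .], [L → L . L ,], [S → L . , g] }  — shift, reduce
  I2: { [S' → S .] }  — accept
  I3: { [L → y .] }  — reduce
  I4: { [S → L , . g] }  — shift
  I5: { [L → . L L ,], [L → . y], [L → .], [L → L . L ,], [L → L L . ,] }  — shift, reduce
  I6: { [L → L L , .] }  — reduce
  I7: { [S → L , g .] }  — reduce

No state contains more than one complete item.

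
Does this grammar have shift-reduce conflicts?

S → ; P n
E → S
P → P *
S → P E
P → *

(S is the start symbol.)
Augment with S' → S and build the canonical LR(0) collection (I0 = CLOSURE({[S' → . S]}), then GOTO on every symbol after a dot until no new states appear). It has 11 states:
  I0: { [P → . *], [P → . P *], [S → . ; P n], [S → . P E], [S' → . S] }  — shift
  I1: { [P → * .] }  — reduce
  I2: { [P → . *], [P → . P *], [S → ; . P n] }  — shift
  I3: { [E → . S], [P → . *], [P → . P *], [P → P . *], [S → . ; P n], [S → . P E], [S → P . E] }  — shift
  I4: { [S' → S .] }  — accept
  I5: { [P → * .], [P → P * .] }  — 2 reduces
  I6: { [S → P E .] }  — reduce
  I7: { [E → S .] }  — reduce
  I8: { [P → P . *], [S → ; P . n] }  — shift
  I9: { [P → P * .] }  — reduce
  I10: { [S → ; P n .] }  — reduce

No state contains both a complete item and a shift item.

Answer: No shift-reduce conflicts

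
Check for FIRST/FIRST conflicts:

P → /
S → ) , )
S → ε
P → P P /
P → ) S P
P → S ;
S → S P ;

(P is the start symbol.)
Yes. P → '/' / P → P P '/' on { '/' }; P → '/' / P → S ';' on { '/' }; P → P P '/' / P → ')' S P on { ')' }; P → P P '/' / P → S ';' on { ')', '/', ';' }; P → ')' S P / P → S ';' on { ')' }; S → ')' ',' ')' / S → S P ';' on { ')' }

A FIRST/FIRST conflict occurs when two productions N → α and N → β for the same non-terminal have FIRST(α) ∩ FIRST(β) ≠ ∅ (with ε ∈ FIRST of a nullable right-hand side, so two nullable alternatives also conflict).

FIRST sets of the non-terminals at (or reachable through a nullable prefix from) the front of some alternative:
  FIRST(P) = { ')', '/', ';' }
  FIRST(S) = { ')', '/', ';', ε }

Productions for P:
  P → /: FIRST = { '/' }
  P → P P /: FIRST = { ')', '/', ';' }
  P → ) S P: FIRST = { ')' }
  P → S ;: FIRST = { ')', '/', ';' }
Productions for S:
  S → ) , ): FIRST = { ')' }
  S → ε: FIRST = { ε }
  S → S P ;: FIRST = { ')', '/', ';' }

Conflict for P: P → / and P → P P /
  Overlap: { '/' }
Conflict for P: P → / and P → S ;
  Overlap: { '/' }
Conflict for P: P → P P / and P → ) S P
  Overlap: { ')' }
Conflict for P: P → P P / and P → S ;
  Overlap: { ')', '/', ';' }
Conflict for P: P → ) S P and P → S ;
  Overlap: { ')' }
Conflict for S: S → ) , ) and S → S P ;
  Overlap: { ')' }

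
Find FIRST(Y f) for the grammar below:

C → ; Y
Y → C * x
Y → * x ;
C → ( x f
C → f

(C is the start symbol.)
FIRST sets of the non-terminals involved (from the grammar, by fixed-point iteration):
  FIRST(Y) = { '(', '*', ';', 'f' }

To compute FIRST(Y f), process the symbols left to right:
Symbol Y is a non-terminal. Add FIRST(Y) \ {ε} = { '(', '*', ';', 'f' }
Y is not nullable (ε ∉ FIRST(Y)), so stop here.
FIRST(Y f) = { '(', '*', ';', 'f' }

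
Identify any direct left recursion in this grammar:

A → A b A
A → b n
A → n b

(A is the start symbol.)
A → A b A: LEFT RECURSIVE (starts with A)
A → b n: starts with b
A → n b: starts with n

The grammar has direct left recursion on: A.

Answer: Yes, A is left-recursive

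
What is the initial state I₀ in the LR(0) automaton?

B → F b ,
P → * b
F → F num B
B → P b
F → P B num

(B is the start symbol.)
{ [B → . F b ,], [B → . P b], [B' → . B], [F → . F num B], [F → . P B num], [P → . * b] }

First, augment the grammar with B' → B
I₀ = CLOSURE({ [B' → . B] }):
  [B' → . B] has the dot before B: add [B → . F b ,], [B → . P b]
  [B → . F b ,] has the dot before F: add [F → . F num B], [F → . P B num]
  [B → . P b] has the dot before P: add [P → . * b]
No further items can be added.

I₀ = { [B → . F b ,], [B → . P b], [B' → . B], [F → . F num B], [F → . P B num], [P → . * b] }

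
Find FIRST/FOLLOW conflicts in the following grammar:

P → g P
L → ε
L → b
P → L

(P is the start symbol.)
Nullable non-terminals: L, P.
FIRST sets used below: FIRST(L) = { 'b', ε }

L: nullable alternative(s) L → ε; FOLLOW(L) = { $ }
  L → ε: FIRST \ {ε} = { } — this is the only nullable alternative, skip
  L → b: FIRST \ {ε} = { 'b' } — disjoint from FOLLOW(L)

P: nullable alternative(s) P → L; FOLLOW(P) = { $ }
  P → g P: FIRST \ {ε} = { 'g' } — disjoint from FOLLOW(P)
  P → L: FIRST \ {ε} = { 'b' } — this is the only nullable alternative, skip

No FIRST/FOLLOW conflicts found.

Answer: No FIRST/FOLLOW conflicts.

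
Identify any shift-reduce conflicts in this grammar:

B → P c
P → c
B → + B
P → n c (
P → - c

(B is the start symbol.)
No shift-reduce conflicts

A shift-reduce conflict occurs when an LR(0) state has both:
  - a complete (reduce) item [A → α .] (dot at the end), and
  - a shift item [B → β . c γ] (dot before a terminal).

Augment with B' → B and build the canonical LR(0) collection (I0 = CLOSURE({[B' → . B]}), then GOTO on every symbol after a dot until no new states appear). It has 12 states:
  I0: { [B → . + B], [B → . P c], [B' → . B], [P → . - c], [P → . c], [P → . n c (] }  — shift
  I1: { [B → + . B], [B → . + B], [B → . P c], [P → . - c], [P → . c], [P → . n c (] }  — shift
  I2: { [P → - . c] }  — shift
  I3: { [B' → B .] }  — accept
  I4: { [B → P . c] }  — shift
  I5: { [P → c .] }  — reduce
  I6: { [P → n . c (] }  — shift
  I7: { [P → n c . (] }  — shift
  I8: { [P → n c ( .] }  — reduce
  I9: { [B → P c .] }  — reduce
  I10: { [P → - c .] }  — reduce
  I11: { [B → + B .] }  — reduce

No state contains both a complete item and a shift item.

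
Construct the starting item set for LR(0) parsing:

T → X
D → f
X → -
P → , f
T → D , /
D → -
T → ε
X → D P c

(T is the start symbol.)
First, augment the grammar with T' → T
I₀ = CLOSURE({ [T' → . T] }):
  [T' → . T] has the dot before T: add [T → . X], [T → . D , /], [T → .]
  [T → . X] has the dot before X: add [X → . -], [X → . D P c]
  [T → . D , /] has the dot before D: add [D → . f], [D → . -]
No further items can be added.

I₀ = { [D → . -], [D → . f], [T → . D , /], [T → . X], [T → .], [T' → . T], [X → . -], [X → . D P c] }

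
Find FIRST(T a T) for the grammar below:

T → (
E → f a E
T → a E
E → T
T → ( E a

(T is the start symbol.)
{ '(', 'a' }

FIRST sets of the non-terminals involved (from the grammar, by fixed-point iteration):
  FIRST(T) = { '(', 'a' }

To compute FIRST(T a T), process the symbols left to right:
Symbol T is a non-terminal. Add FIRST(T) \ {ε} = { '(', 'a' }
T is not nullable (ε ∉ FIRST(T)), so stop here.
FIRST(T a T) = { '(', 'a' }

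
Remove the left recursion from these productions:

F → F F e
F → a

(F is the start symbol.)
F → a F'
F' → F e F'
F' → ε

F is directly left-recursive. The standard transformation for
  A → A α₁ | ... | A α_m | β₁ | ... | β_n
is
  A  → β₁ A' | ... | β_n A'
  A' → α₁ A' | ... | α_m A' | ε

F → a becomes F → a F'
F → F F e becomes F' → F e F'
Add F' → ε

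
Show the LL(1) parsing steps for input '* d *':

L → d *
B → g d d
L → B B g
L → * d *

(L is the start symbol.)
LL(1) parsing maintains a stack (initially the start symbol over $) and the input. At each step: if the stack top is a terminal, match it against the current input token; if it is a non-terminal N, replace it with the RHS of M[N, lookahead] (the unique production whose predict set contains the lookahead).

Stack is shown with the top on the left.

Stack    Input    Action
------------------------
L $      * d * $  output L → * d *
* d * $  * d * $  match '*'
d * $    d * $    match 'd'
* $      * $      match '*'
$        $        accept

The string is accepted.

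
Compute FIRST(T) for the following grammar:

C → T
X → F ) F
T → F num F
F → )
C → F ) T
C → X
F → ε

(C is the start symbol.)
{ ')', 'num' }

FIRST sets of the other non-terminals involved (by the same procedure, iterated to a fixed point):
  FIRST(F) = { ')', ε }

From T → F num F:
  - F is a non-terminal: add FIRST(F) \ {ε} = { ')' }
    F is nullable, so continue to the next symbol
  - num is a terminal: add 'num' and stop

Collecting: FIRST(T) = { ')', 'num' }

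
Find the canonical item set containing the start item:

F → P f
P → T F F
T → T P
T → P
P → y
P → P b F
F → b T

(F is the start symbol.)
{ [F → . P f], [F → . b T], [F' → . F], [P → . P b F], [P → . T F F], [P → . y], [T → . P], [T → . T P] }

First, augment the grammar with F' → F
I₀ = CLOSURE({ [F' → . F] }):
  [F' → . F] has the dot before F: add [F → . P f], [F → . b T]
  [F → . P f] has the dot before P: add [P → . T F F], [P → . y], [P → . P b F]
  [P → . T F F] has the dot before T: add [T → . T P], [T → . P]
No further items can be added.

I₀ = { [F → . P f], [F → . b T], [F' → . F], [P → . P b F], [P → . T F F], [P → . y], [T → . P], [T → . T P] }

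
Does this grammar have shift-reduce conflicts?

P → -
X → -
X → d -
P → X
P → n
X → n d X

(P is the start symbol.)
A shift-reduce conflict occurs when an LR(0) state has both:
  - a complete (reduce) item [A → α .] (dot at the end), and
  - a shift item [B → β . c γ] (dot before a terminal).

Augment with P' → P and build the canonical LR(0) collection (I0 = CLOSURE({[P' → . P]}), then GOTO on every symbol after a dot until no new states appear). It has 11 states:
  I0: { [P → . -], [P → . X], [P → . n], [P' → . P], [X → . -], [X → . d -], [X → . n d X] }  — shift
  I1: { [P → - .], [X → - .] }  — 2 reduces
  I2: { [P' → P .] }  — accept
  I3: { [P → X .] }  — reduce
  I4: { [X → d . -] }  — shift
  I5: { [P → n .], [X → n . d X] }  — shift, reduce
  I6: { [X → . -], [X → . d -], [X → . n d X], [X → n d . X] }  — shift
  I7: { [X → - .] }  — reduce
  I8: { [X → n d X .] }  — reduce
  I9: { [X → n . d X] }  — shift
  I10: { [X → d - .] }  — reduce

I5 contains reduce item [P → n .] and shift item [X → n . d X] — shift-reduce conflict.

Answer: Yes — I5: [P → n .] vs [X → n . d X]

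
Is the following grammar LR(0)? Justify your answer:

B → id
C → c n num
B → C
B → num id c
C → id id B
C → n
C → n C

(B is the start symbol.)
No. Shift-reduce conflict between [B → id .] and [C → id . id B]

A grammar is LR(0) if no state in the canonical LR(0) collection has:
  - both a shift item (dot before a terminal) and a complete item (shift-reduce conflict), or
  - two or more complete items (reduce-reduce conflict; the accept item [B' → B .] counts as a complete item here).

Augment with B' → B and build the canonical LR(0) collection (I0 = CLOSURE({[B' → . B]}), then GOTO on every symbol after a dot until no new states appear). It has 15 states:
  I0: { [B → . C], [B → . id], [B → . num id c], [B' → . B], [C → . c n num], [C → . id id B], [C → . n C], [C → . n] }  — shift
  I1: { [B' → B .] }  — accept
  I2: { [B → C .] }  — reduce
  I3: { [C → c . n num] }  — shift
  I4: { [B → id .], [C → id . id B] }  — shift, reduce
  I5: { [C → . c n num], [C → . id id B], [C → . n C], [C → . n], [C → n . C], [C → n .] }  — shift, reduce
  I6: { [B → num . id c] }  — shift
  I7: { [B → num id . c] }  — shift
  I8: { [B → num id c .] }  — reduce
  I9: { [C → n C .] }  — reduce
  I10: { [C → id . id B] }  — shift
  I11: { [B → . C], [B → . id], [B → . num id c], [C → . c n num], [C → . id id B], [C → . n C], [C → . n], [C → id id . B] }  — shift
  I12: { [C → id id B .] }  — reduce
  I13: { [C → c n . num] }  — shift
  I14: { [C → c n num .] }  — reduce

Conflict in state I4:
  Shift-reduce conflict between [B → id .] and [C → id . id B]
So the grammar is NOT LR(0).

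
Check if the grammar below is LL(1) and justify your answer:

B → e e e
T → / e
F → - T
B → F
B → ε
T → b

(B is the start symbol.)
Relevant sets:
  FIRST(F) = { '-' }
  FOLLOW(B) = { $ }

For B:
  PREDICT(B → e e e) = { 'e' }
  PREDICT(B → F) = { '-' }
  PREDICT(B → ε) = { $ }
For T:
  PREDICT(T → '/' e) = { '/' }
  PREDICT(T → b) = { 'b' }
F has a single production, so nothing to check there.

All predict sets are disjoint. The grammar IS LL(1).

Answer: Yes, the grammar is LL(1).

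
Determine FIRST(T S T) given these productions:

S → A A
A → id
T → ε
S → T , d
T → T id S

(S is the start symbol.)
{ ',', 'id' }

FIRST sets of the non-terminals involved (from the grammar, by fixed-point iteration):
  FIRST(T) = { 'id', ε }
  FIRST(S) = { ',', 'id' }

To compute FIRST(T S T), process the symbols left to right:
Symbol T is a non-terminal. Add FIRST(T) \ {ε} = { 'id' }
T is nullable (ε ∈ FIRST(T)), continue to the next symbol.
Symbol S is a non-terminal. Add FIRST(S) \ {ε} = { ',', 'id' }
S is not nullable (ε ∉ FIRST(S)), so stop here.
FIRST(T S T) = { ',', 'id' }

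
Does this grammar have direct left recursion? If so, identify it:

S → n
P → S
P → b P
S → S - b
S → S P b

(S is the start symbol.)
S → n: starts with n
P → S: starts with S
P → b P: starts with b
S → S - b: LEFT RECURSIVE (starts with S)
S → S P b: LEFT RECURSIVE (starts with S)

The grammar has direct left recursion on: S.

Answer: Yes, S is left-recursive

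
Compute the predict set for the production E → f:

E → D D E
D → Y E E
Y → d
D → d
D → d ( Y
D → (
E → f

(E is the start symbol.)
PREDICT(E → f) = (FIRST(RHS) \ {ε}) ∪ (FOLLOW(E) if ε ∈ FIRST(RHS), i.e. RHS ⇒* ε)
FIRST(f) = { 'f' }
ε ∉ FIRST(f), so FOLLOW(E) is not added.
PREDICT(E → f) = { 'f' }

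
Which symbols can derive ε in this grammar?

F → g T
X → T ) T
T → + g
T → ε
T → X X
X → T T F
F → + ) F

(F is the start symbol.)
{ 'T' }

A non-terminal is nullable if it can derive ε (the empty string): either it has an ε-production, or it has a production whose right-hand side consists entirely of nullable non-terminals.

ε-productions: T → ε
So T is immediately nullable.
No further non-terminal can be added: every production for the remaining non-terminals contains a terminal or a non-nullable non-terminal.
Nullable = { 'T' }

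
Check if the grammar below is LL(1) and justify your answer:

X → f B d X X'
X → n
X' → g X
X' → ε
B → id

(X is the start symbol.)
A grammar is LL(1) if for each non-terminal N with multiple productions, the predict sets of those productions are pairwise disjoint, where PREDICT(N → α) = (FIRST(α) \ {ε}) ∪ (FOLLOW(N) if α ⇒* ε).

Relevant sets:
  FOLLOW(X') = { $, 'g' }

For X:
  PREDICT(X → f B d X X') = { 'f' }
  PREDICT(X → n) = { 'n' }
For X':
  PREDICT(X' → g X) = { 'g' }
  PREDICT(X' → ε) = { $, 'g' }
B has a single production, so nothing to check there.

Conflict found: Predict set conflict for X': { 'g' }
The grammar is NOT LL(1).

Answer: No. Predict set conflict for X': { 'g' }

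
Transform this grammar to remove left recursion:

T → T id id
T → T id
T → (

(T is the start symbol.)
T → ( T'
T' → id id T'
T' → id T'
T' → ε

T is directly left-recursive. The standard transformation for
  A → A α₁ | ... | A α_m | β₁ | ... | β_n
is
  A  → β₁ A' | ... | β_n A'
  A' → α₁ A' | ... | α_m A' | ε

T → ( becomes T → ( T'
T → T id id becomes T' → id id T'
T → T id becomes T' → id T'
Add T' → ε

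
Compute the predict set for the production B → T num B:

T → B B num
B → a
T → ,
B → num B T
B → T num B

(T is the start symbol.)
PREDICT(B → T num B) = (FIRST(RHS) \ {ε}) ∪ (FOLLOW(B) if ε ∈ FIRST(RHS), i.e. RHS ⇒* ε)
FIRST(T) = { ',', 'a', 'num' }
FIRST(T num B) = { ',', 'a', 'num' }
ε ∉ FIRST(T num B), so FOLLOW(B) is not added.
PREDICT(B → T num B) = { ',', 'a', 'num' }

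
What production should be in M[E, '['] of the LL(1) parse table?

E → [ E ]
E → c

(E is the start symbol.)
To find M[E, '['], we find productions for E where '[' is in the predict set (PREDICT(N → α) = (FIRST(α) \ {ε}) ∪ (FOLLOW(N) if α ⇒* ε)).

E → [ E ]: PREDICT = { '[' }
  '[' is in predict set, so this production goes in M[E, '[']
E → c: PREDICT = { 'c' }

M[E, '['] = E → [ E ]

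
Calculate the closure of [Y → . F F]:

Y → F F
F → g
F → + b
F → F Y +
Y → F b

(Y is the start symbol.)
{ [F → . + b], [F → . F Y +], [F → . g], [Y → . F F] }

To compute CLOSURE, for each item [A → α.Bβ] where B is a non-terminal, add [B → .γ] for all productions B → γ; repeat for the newly added items until nothing changes.

Start with: [Y → . F F]
  [Y → . F F] has the dot before F: add [F → . g], [F → . + b], [F → . F Y +]
No further items can be added.

CLOSURE = { [F → . + b], [F → . F Y +], [F → . g], [Y → . F F] }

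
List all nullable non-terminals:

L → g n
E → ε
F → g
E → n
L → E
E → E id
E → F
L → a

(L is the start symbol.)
{ 'E', 'L' }

ε-productions: E → ε
So E is immediately nullable.
L → E: every symbol on the right is nullable, so L is nullable too.
No further non-terminal can be added: every production for the remaining non-terminals contains a terminal or a non-nullable non-terminal.
Nullable = { 'E', 'L' }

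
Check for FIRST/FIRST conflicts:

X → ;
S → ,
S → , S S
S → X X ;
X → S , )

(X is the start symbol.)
Yes. X → ';' / X → S ',' ')' on { ';' }; S → ',' / S → ',' S S on { ',' }; S → ',' / S → X X ';' on { ',' }; S → ',' S S / S → X X ';' on { ',' }

FIRST sets of the non-terminals at (or reachable through a nullable prefix from) the front of some alternative:
  FIRST(S) = { ',', ';' }
  FIRST(X) = { ',', ';' }

Productions for X:
  X → ;: FIRST = { ';' }
  X → S , ): FIRST = { ',', ';' }
Productions for S:
  S → ,: FIRST = { ',' }
  S → , S S: FIRST = { ',' }
  S → X X ;: FIRST = { ',', ';' }

Conflict for X: X → ; and X → S , )
  Overlap: { ';' }
Conflict for S: S → , and S → , S S
  Overlap: { ',' }
Conflict for S: S → , and S → X X ;
  Overlap: { ',' }
Conflict for S: S → , S S and S → X X ;
  Overlap: { ',' }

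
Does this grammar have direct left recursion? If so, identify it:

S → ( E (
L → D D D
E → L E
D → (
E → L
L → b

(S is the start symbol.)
No direct left recursion

Direct left recursion occurs when N → N α for some non-terminal N (the right-hand side begins with the left-hand side itself).

S → ( E (: starts with '('
L → D D D: starts with D
E → L E: starts with L
D → (: starts with '('
E → L: starts with L
L → b: starts with b

No direct left recursion found.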